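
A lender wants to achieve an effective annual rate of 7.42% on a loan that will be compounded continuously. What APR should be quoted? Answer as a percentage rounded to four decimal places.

Continuous: nominal r satisfies e^r − 1 = 0.0742.
r = ln(1 + 0.0742) = ln(1.0742) = 0.071576 = 7.1576%.

7.1576%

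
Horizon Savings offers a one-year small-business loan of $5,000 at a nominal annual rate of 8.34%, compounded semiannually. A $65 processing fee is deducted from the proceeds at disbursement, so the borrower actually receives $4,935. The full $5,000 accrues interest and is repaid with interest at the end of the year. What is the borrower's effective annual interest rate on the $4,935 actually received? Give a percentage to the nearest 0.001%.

Amount owed after one year: 5,000 × (1 + 0.0834/2)^2 = 5,000 × 1.085139 = $5,425.69.
Effective rate on net proceeds: 5,425.69 / 4,935 − 1 = 0.099431 = 9.943%.

9.943%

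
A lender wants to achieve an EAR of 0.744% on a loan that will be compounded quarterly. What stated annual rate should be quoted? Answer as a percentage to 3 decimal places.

0.742%

(1 + r/4)^4 − 1 = 0.00744, so 1 + r/4 = 1.00744^(1/4).
r/4 = 0.001855, so r = 0.007419 = 0.742%.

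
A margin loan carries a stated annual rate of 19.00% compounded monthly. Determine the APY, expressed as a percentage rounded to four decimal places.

20.7451%

EAR = (1 + 0.1900/12)^12 − 1.
= 1.207451 − 1 = 20.7451%.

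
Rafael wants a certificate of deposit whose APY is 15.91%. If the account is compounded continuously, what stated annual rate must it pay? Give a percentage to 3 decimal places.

14.764%

Continuous: nominal r satisfies e^r − 1 = 0.1591.
r = ln(1 + 0.1591) = ln(1.1591) = 0.147644 = 14.764%.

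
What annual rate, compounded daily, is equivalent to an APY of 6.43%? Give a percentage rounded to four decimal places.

6.2323%

(1 + r/365)^365 − 1 = 0.0643, so 1 + r/365 = 1.0643^(1/365).
r/365 = 0.000171, so r = 0.062323 = 6.2323%.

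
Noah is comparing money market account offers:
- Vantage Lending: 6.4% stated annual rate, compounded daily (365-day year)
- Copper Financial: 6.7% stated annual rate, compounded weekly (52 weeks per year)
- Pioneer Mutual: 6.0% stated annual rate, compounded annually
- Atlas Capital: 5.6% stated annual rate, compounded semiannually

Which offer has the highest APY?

Copper Financial

Vantage Lending: (1 + 0.064/365)^365 − 1 = 6.609%
Copper Financial: (1 + 0.067/52)^52 − 1 = 6.925%
Pioneer Mutual: compounded annually, EAR = 6.000%
Atlas Capital: (1 + 0.056/2)^2 − 1 = 5.678%
The highest effective annual rate is Copper Financial at 6.925%.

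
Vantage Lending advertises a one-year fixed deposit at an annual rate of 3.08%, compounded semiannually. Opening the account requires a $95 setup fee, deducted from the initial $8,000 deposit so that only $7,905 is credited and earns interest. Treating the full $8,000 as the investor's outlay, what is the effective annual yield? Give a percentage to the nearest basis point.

1.88%

Value after one year: 7,905 × (1 + 0.0308/2)^2 = 7,905 × 1.031037 = $8,150.35.
Effective yield on the $8,000 outlay: 8,150.35 / 8,000 − 1 = 0.018794 = 1.88%.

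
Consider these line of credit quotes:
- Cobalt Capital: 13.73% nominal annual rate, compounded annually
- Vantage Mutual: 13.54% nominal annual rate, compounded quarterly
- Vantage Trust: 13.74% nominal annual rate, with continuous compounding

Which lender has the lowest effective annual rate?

Cobalt Capital: compounded annually, EAR = 13.730%
Vantage Mutual: (1 + 0.1354/4)^4 − 1 = 14.243%
Vantage Trust: e^0.1374 − 1 = 14.729%
The lowest effective annual rate is Cobalt Capital at 13.730%.

Cobalt Capital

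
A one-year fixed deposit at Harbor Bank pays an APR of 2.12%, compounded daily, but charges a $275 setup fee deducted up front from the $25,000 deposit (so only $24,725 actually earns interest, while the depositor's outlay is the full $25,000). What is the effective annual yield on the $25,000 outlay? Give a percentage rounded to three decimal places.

Value after one year: 24,725 × (1 + 0.0212/365)^365 = 24,725 × 1.021426 = $25,254.75.
Effective yield on the $25,000 outlay: 25,254.75 / 25,000 − 1 = 0.010190 = 1.019%.

1.019%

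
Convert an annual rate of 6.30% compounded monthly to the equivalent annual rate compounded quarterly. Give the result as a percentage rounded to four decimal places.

EAR = (1 + 0.0630/12)^12 − 1 = 0.064851.
Solve (1 + r/4)^4 = 1.064851: r/4 = 1.064851^(1/4) − 1 = 0.015833, so r = 0.063331 = 6.3331%.

6.3331%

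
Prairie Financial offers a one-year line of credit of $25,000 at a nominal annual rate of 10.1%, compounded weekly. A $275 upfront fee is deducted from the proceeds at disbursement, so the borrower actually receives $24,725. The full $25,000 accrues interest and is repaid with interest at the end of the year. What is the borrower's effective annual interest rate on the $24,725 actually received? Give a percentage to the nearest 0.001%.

Amount owed after one year: 25,000 × (1 + 0.101/52)^52 = 25,000 × 1.106168 = $27,654.21.
Effective rate on net proceeds: 27,654.21 / 24,725 − 1 = 0.118471 = 11.847%.

11.847%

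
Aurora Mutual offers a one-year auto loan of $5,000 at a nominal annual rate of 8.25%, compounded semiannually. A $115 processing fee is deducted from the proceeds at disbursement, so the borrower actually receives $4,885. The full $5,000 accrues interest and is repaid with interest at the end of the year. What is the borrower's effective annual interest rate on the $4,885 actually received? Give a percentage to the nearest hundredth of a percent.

Amount owed after one year: 5,000 × (1 + 0.0825/2)^2 = 5,000 × 1.084202 = $5,421.01.
Effective rate on net proceeds: 5,421.01 / 4,885 − 1 = 0.109725 = 10.97%.

10.97%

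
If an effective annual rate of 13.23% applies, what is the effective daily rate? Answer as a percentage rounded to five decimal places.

0.03405%

The per-day rate i satisfies (1 + i)^365 = 1 + 0.1323.
i = 1.1323^(1/365) − 1 = 0.0003405 = 0.03405%.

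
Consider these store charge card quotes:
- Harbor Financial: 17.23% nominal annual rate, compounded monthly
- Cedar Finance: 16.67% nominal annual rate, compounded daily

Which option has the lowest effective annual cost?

Cedar Finance

Harbor Financial: (1 + 0.1723/12)^12 − 1 = 18.658%
Cedar Finance: (1 + 0.1667/365)^365 − 1 = 18.135%
The lowest effective annual rate is Cedar Finance at 18.135%.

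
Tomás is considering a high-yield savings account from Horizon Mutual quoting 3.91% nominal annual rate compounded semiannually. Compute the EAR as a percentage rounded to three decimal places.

EAR = (1 + 0.0391/2)^2 − 1.
= (1 + 0.019550)^2 − 1 = 1.039482 − 1 = 3.948%.

3.948%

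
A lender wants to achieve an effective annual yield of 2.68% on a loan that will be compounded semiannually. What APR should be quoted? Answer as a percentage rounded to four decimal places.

2.6623%

(1 + r/2)^2 − 1 = 0.0268, so 1 + r/2 = 1.0268^(1/2).
r/2 = 0.013311, so r = 0.026623 = 2.6623%.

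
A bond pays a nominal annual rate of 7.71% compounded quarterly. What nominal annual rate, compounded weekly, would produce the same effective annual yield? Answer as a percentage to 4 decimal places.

EAR = (1 + 0.0771/4)^4 − 1 = 0.079358.
Solve (1 + r/52)^52 = 1.079358: r/52 = 1.079358^(1/52) − 1 = 0.001470, so r = 0.076422 = 7.6422%.

7.6422%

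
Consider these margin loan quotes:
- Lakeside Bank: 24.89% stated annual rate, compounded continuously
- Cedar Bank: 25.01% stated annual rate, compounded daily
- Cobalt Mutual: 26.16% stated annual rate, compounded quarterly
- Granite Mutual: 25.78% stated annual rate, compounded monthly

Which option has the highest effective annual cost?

Lakeside Bank: e^0.2489 − 1 = 28.261%
Cedar Bank: (1 + 0.2501/365)^365 − 1 = 28.404%
Cobalt Mutual: (1 + 0.2616/4)^4 − 1 = 28.840%
Granite Mutual: (1 + 0.2578/12)^12 − 1 = 29.055%
The highest effective annual rate is Granite Mutual at 29.055%.

Granite Mutual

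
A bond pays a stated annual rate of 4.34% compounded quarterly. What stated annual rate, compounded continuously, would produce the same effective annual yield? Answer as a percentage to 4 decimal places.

4.3166%

EAR = (1 + 0.0434/4)^4 − 1 = 0.044111.
Equivalent continuous rate: r = ln(1 + 0.044111) = 0.043166 = 4.3166%.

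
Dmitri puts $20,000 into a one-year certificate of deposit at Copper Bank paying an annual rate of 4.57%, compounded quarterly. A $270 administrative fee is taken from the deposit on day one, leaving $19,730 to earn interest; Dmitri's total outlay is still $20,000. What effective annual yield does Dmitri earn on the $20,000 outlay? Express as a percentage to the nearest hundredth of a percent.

3.24%

Value after one year: 19,730 × (1 + 0.0457/4)^4 = 19,730 × 1.046489 = $20,647.23.
Effective yield on the $20,000 outlay: 20,647.23 / 20,000 − 1 = 0.032362 = 3.24%.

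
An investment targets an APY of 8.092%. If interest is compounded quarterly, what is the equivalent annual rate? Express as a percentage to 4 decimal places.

7.8574%

(1 + r/4)^4 − 1 = 0.08092, so 1 + r/4 = 1.08092^(1/4).
r/4 = 0.019644, so r = 0.078574 = 7.8574%.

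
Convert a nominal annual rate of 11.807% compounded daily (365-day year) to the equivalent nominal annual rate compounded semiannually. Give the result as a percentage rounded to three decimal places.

12.160%

EAR = (1 + 0.11807/365)^365 − 1 = 0.125301.
Solve (1 + r/2)^2 = 1.125301: r/2 = 1.125301^(1/2) − 1 = 0.060802, so r = 0.121604 = 12.160%.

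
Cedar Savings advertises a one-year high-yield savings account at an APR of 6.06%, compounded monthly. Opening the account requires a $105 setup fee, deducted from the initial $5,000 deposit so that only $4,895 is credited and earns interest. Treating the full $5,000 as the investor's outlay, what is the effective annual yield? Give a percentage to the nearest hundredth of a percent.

4.00%

Value after one year: 4,895 × (1 + 0.0606/12)^12 = 4,895 × 1.062312 = $5,200.02.
Effective yield on the $5,000 outlay: 5,200.02 / 5,000 − 1 = 0.040003 = 4.00%.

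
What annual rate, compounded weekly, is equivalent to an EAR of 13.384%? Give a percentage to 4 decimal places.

(1 + r/52)^52 − 1 = 0.13384, so 1 + r/52 = 1.13384^(1/52).
r/52 = 0.002418, so r = 0.125762 = 12.5762%.

12.5762%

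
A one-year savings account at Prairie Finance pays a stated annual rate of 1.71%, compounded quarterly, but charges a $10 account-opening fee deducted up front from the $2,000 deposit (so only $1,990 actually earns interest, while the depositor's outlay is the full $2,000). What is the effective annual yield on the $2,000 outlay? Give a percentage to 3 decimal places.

Value after one year: 1,990 × (1 + 0.0171/4)^4 = 1,990 × 1.017210 = $2,024.25.
Effective yield on the $2,000 outlay: 2,024.25 / 2,000 − 1 = 0.012124 = 1.212%.

1.212%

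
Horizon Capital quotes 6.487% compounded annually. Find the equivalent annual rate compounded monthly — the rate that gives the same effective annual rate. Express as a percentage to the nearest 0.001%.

6.302%

Compounded annually, EAR = nominal = 0.064870.
Solve (1 + r/12)^12 = 1.064870: r/12 = 1.064870^(1/12) − 1 = 0.005251, so r = 0.063018 = 6.302%.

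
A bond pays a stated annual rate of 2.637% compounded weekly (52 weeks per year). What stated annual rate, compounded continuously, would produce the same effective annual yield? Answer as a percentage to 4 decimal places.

EAR = (1 + 0.02637/52)^52 − 1 = 0.026714.
Equivalent continuous rate: r = ln(1 + 0.026714) = 0.026363 = 2.6363%.

2.6363%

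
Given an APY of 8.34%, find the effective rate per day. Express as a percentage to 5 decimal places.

The per-day rate i satisfies (1 + i)^365 = 1 + 0.0834.
i = 1.0834^(1/365) − 1 = 0.0002195 = 0.02195%.

0.02195%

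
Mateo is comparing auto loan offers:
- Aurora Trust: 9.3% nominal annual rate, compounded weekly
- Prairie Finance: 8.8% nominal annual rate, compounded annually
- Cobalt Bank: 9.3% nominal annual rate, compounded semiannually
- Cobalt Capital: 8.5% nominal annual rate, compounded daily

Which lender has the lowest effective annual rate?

Aurora Trust: (1 + 0.093/52)^52 − 1 = 9.737%
Prairie Finance: compounded annually, EAR = 8.800%
Cobalt Bank: (1 + 0.093/2)^2 − 1 = 9.516%
Cobalt Capital: (1 + 0.085/365)^365 − 1 = 8.871%
The lowest effective annual rate is Prairie Finance at 8.800%.

Prairie Finance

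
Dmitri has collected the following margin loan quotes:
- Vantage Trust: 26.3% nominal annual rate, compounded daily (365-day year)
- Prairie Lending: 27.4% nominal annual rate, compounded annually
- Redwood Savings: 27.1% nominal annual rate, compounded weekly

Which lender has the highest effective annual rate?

Vantage Trust: (1 + 0.263/365)^365 − 1 = 30.070%
Prairie Lending: compounded annually, EAR = 27.400%
Redwood Savings: (1 + 0.271/52)^52 − 1 = 31.035%
The highest effective annual rate is Redwood Savings at 31.035%.

Redwood Savings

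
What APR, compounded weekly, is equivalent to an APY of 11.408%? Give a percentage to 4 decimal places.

(1 + r/52)^52 − 1 = 0.11408, so 1 + r/52 = 1.11408^(1/52).
r/52 = 0.002080, so r = 0.108141 = 10.8141%.

10.8141%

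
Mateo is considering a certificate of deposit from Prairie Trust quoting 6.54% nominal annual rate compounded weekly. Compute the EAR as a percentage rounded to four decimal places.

EAR = (1 + 0.0654/52)^52 − 1.
= 1.067542 − 1 = 6.7542%.

6.7542%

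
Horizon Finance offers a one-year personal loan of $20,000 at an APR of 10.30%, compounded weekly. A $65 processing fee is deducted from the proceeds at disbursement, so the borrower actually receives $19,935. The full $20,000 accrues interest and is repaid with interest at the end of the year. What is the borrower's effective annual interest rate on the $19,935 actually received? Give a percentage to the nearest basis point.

11.20%

Amount owed after one year: 20,000 × (1 + 0.1030/52)^52 = 20,000 × 1.108378 = $22,167.57.
Effective rate on net proceeds: 22,167.57 / 19,935 − 1 = 0.111992 = 11.20%.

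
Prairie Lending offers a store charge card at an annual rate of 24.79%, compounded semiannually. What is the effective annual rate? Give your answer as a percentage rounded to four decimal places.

26.3264%

EAR = (1 + 0.2479/2)^2 − 1.
= 1.263264 − 1 = 26.3264%.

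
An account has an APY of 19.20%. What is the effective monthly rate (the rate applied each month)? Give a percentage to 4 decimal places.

The per-month rate i satisfies (1 + i)^12 = 1 + 0.1920.
i = 1.1920^(1/12) − 1 = 0.0147437 = 1.4744%.

1.4744%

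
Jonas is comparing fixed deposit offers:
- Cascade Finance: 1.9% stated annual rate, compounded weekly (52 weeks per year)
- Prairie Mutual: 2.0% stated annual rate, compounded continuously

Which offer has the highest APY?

Cascade Finance: (1 + 0.019/52)^52 − 1 = 1.918%
Prairie Mutual: e^0.020 − 1 = 2.020%
The highest effective annual rate is Prairie Mutual at 2.020%.

Prairie Mutual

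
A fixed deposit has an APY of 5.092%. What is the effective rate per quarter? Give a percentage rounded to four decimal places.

1.2494%

The per-quarter rate i satisfies (1 + i)^4 = 1 + 0.05092.
i = 1.05092^(1/4) − 1 = 0.0124939 = 1.2494%.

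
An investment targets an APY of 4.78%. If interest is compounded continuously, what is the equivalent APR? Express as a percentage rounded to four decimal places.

Continuous: nominal r satisfies e^r − 1 = 0.0478.
r = ln(1 + 0.0478) = ln(1.0478) = 0.046693 = 4.6693%.

4.6693%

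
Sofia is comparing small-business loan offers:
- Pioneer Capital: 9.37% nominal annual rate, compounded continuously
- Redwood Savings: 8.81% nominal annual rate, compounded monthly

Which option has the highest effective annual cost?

Pioneer Capital: e^0.0937 − 1 = 9.823%
Redwood Savings: (1 + 0.0881/12)^12 − 1 = 9.175%
The highest effective annual rate is Pioneer Capital at 9.823%.

Pioneer Capital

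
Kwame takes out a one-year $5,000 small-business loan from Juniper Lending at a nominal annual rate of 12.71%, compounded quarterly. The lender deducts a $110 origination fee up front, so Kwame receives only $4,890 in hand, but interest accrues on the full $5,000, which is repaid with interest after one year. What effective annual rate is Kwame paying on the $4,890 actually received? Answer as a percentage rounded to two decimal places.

Amount owed after one year: 5,000 × (1 + 0.1271/4)^4 = 5,000 × 1.133287 = $5,666.44.
Effective rate on net proceeds: 5,666.44 / 4,890 − 1 = 0.158780 = 15.88%.

15.88%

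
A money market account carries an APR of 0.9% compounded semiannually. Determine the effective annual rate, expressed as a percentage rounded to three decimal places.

EAR = (1 + 0.009/2)^2 − 1.
= 1.009020 − 1 = 0.902%.

0.902%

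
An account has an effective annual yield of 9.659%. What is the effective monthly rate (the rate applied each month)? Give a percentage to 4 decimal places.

The per-month rate i satisfies (1 + i)^12 = 1 + 0.09659.
i = 1.09659^(1/12) − 1 = 0.0077134 = 0.7713%.

0.7713%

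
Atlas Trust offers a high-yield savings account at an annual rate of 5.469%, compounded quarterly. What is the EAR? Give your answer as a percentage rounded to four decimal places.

EAR = (1 + 0.05469/4)^4 − 1.
= 1.055822 − 1 = 5.5822%.

5.5822%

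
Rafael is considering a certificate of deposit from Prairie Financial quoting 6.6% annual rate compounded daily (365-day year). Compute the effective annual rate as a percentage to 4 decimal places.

6.8220%

EAR = (1 + 0.066/365)^365 − 1.
= (1 + 0.000181)^365 − 1 = 1.068220 − 1 = 6.8220%.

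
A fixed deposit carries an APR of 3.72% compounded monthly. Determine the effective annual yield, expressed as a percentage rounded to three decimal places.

3.784%

EAR = (1 + 0.0372/12)^12 − 1.
= 1.037841 − 1 = 3.784%.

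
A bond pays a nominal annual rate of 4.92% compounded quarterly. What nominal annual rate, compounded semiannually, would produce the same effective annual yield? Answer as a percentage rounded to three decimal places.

4.950%

EAR = (1 + 0.0492/4)^4 − 1 = 0.050115.
Solve (1 + r/2)^2 = 1.050115: r/2 = 1.050115^(1/2) − 1 = 0.024751, so r = 0.049503 = 4.950%.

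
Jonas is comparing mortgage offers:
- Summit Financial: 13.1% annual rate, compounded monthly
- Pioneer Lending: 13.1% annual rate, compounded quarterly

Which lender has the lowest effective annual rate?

Summit Financial: (1 + 0.131/12)^12 − 1 = 13.916%
Pioneer Lending: (1 + 0.131/4)^4 − 1 = 13.758%
The lowest effective annual rate is Pioneer Lending at 13.758%.

Pioneer Lending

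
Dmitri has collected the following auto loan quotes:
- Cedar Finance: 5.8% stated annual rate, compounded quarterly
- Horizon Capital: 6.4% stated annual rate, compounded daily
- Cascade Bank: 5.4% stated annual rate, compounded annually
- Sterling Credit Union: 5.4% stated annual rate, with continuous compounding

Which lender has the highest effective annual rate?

Cedar Finance: (1 + 0.058/4)^4 − 1 = 5.927%
Horizon Capital: (1 + 0.064/365)^365 − 1 = 6.609%
Cascade Bank: compounded annually, EAR = 5.400%
Sterling Credit Union: e^0.054 − 1 = 5.548%
The highest effective annual rate is Horizon Capital at 6.609%.

Horizon Capital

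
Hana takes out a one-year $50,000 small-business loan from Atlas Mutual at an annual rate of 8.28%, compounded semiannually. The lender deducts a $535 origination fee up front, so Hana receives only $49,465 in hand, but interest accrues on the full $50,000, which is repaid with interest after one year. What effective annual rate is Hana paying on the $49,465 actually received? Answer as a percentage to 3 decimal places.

9.624%

Amount owed after one year: 50,000 × (1 + 0.0828/2)^2 = 50,000 × 1.084514 = $54,225.70.
Effective rate on net proceeds: 54,225.70 / 49,465 − 1 = 0.096244 = 9.624%.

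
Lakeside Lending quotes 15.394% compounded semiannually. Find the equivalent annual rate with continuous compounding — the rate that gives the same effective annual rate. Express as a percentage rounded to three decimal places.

14.830%

EAR = (1 + 0.15394/2)^2 − 1 = 0.159864.
Equivalent continuous rate: r = ln(1 + 0.159864) = 0.148303 = 14.830%.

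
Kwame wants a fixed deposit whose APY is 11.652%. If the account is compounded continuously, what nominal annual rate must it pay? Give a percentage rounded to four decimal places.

Continuous: nominal r satisfies e^r − 1 = 0.11652.
r = ln(1 + 0.11652) = ln(1.11652) = 0.110217 = 11.0217%.

11.0217%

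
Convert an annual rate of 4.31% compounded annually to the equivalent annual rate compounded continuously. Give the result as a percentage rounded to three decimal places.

Compounded annually, EAR = nominal = 0.043100.
Equivalent continuous rate: r = ln(1 + 0.043100) = 0.042197 = 4.220%.

4.220%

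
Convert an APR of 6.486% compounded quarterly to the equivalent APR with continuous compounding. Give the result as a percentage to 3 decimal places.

EAR = (1 + 0.06486/4)^4 − 1 = 0.066455.
Equivalent continuous rate: r = ln(1 + 0.066455) = 0.064340 = 6.434%.

6.434%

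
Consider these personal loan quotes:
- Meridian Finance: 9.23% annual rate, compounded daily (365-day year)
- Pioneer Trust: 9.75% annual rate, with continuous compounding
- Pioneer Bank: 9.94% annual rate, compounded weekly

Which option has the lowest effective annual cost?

Meridian Finance: (1 + 0.0923/365)^365 − 1 = 9.668%
Pioneer Trust: e^0.0975 − 1 = 10.241%
Pioneer Bank: (1 + 0.0994/52)^52 − 1 = 10.440%
The lowest effective annual rate is Meridian Finance at 9.668%.

Meridian Finance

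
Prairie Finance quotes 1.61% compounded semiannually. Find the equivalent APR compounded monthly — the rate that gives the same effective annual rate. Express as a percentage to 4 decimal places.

1.6046%

EAR = (1 + 0.0161/2)^2 − 1 = 0.016165.
Solve (1 + r/12)^12 = 1.016165: r/12 = 1.016165^(1/12) − 1 = 0.001337, so r = 0.016046 = 1.6046%.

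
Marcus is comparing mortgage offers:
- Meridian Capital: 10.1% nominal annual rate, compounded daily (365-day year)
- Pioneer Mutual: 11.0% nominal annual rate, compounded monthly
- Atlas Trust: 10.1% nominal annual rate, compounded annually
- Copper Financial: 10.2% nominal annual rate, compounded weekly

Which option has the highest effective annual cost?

Meridian Capital: (1 + 0.101/365)^365 − 1 = 10.626%
Pioneer Mutual: (1 + 0.110/12)^12 − 1 = 11.572%
Atlas Trust: compounded annually, EAR = 10.100%
Copper Financial: (1 + 0.102/52)^52 − 1 = 10.727%
The highest effective annual rate is Pioneer Mutual at 11.572%.

Pioneer Mutual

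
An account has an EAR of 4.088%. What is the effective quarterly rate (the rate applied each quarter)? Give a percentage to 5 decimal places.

The per-quarter rate i satisfies (1 + i)^4 = 1 + 0.04088.
i = 1.04088^(1/4) − 1 = 0.0100670 = 1.00670%.

1.00670%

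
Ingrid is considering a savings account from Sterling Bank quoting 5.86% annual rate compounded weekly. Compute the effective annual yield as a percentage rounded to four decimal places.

EAR = (1 + 0.0586/52)^52 − 1.
= 1.060316 − 1 = 6.0316%.

6.0316%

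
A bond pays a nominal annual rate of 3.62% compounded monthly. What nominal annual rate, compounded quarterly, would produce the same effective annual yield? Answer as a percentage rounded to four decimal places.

3.6309%

EAR = (1 + 0.0362/12)^12 − 1 = 0.036807.
Solve (1 + r/4)^4 = 1.036807: r/4 = 1.036807^(1/4) − 1 = 0.009077, so r = 0.036309 = 3.6309%.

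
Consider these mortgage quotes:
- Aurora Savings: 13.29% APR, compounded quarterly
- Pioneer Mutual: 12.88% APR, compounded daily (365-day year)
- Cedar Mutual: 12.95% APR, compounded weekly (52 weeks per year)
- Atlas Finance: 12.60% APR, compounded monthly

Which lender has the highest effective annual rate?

Aurora Savings: (1 + 0.1329/4)^4 − 1 = 13.967%
Pioneer Mutual: (1 + 0.1288/365)^365 − 1 = 13.744%
Cedar Mutual: (1 + 0.1295/52)^52 − 1 = 13.808%
Atlas Finance: (1 + 0.1260/12)^12 − 1 = 13.354%
The highest effective annual rate is Aurora Savings at 13.967%.

Aurora Savings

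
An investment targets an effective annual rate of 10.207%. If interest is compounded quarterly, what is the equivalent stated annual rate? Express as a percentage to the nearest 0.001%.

9.838%

(1 + r/4)^4 − 1 = 0.10207, so 1 + r/4 = 1.10207^(1/4).
r/4 = 0.024595, so r = 0.098381 = 9.838%.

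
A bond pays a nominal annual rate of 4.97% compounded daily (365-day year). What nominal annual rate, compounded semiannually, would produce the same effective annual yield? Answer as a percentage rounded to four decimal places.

EAR = (1 + 0.0497/365)^365 − 1 = 0.050952.
Solve (1 + r/2)^2 = 1.050952: r/2 = 1.050952^(1/2) − 1 = 0.025160, so r = 0.050319 = 5.0319%.

5.0319%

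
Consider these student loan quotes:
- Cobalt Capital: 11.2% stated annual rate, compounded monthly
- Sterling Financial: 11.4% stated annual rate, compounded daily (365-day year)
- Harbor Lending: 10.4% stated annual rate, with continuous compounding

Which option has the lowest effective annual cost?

Harbor Lending

Cobalt Capital: (1 + 0.112/12)^12 − 1 = 11.793%
Sterling Financial: (1 + 0.114/365)^365 − 1 = 12.073%
Harbor Lending: e^0.104 − 1 = 10.960%
The lowest effective annual rate is Harbor Lending at 10.960%.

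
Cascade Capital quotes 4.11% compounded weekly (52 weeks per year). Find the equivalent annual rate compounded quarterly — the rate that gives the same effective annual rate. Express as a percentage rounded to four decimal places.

EAR = (1 + 0.0411/52)^52 − 1 = 0.041939.
Solve (1 + r/4)^4 = 1.041939: r/4 = 1.041939^(1/4) − 1 = 0.010324, so r = 0.041295 = 4.1295%.

4.1295%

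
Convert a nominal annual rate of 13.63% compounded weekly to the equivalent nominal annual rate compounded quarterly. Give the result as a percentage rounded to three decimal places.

13.846%

EAR = (1 + 0.1363/52)^52 − 1 = 0.145821.
Solve (1 + r/4)^4 = 1.145821: r/4 = 1.145821^(1/4) − 1 = 0.034616, so r = 0.138464 = 13.846%.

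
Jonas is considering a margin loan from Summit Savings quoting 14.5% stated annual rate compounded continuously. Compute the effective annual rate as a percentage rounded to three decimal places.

With continuous compounding, EAR = e^0.145 − 1.
e^0.145 = 1.156040, so EAR = 0.156040 = 15.604%.

15.604%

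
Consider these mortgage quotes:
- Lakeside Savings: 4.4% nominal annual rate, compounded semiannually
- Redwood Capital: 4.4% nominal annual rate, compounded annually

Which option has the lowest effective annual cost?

Lakeside Savings: (1 + 0.044/2)^2 − 1 = 4.448%
Redwood Capital: compounded annually, EAR = 4.400%
The lowest effective annual rate is Redwood Capital at 4.400%.

Redwood Capital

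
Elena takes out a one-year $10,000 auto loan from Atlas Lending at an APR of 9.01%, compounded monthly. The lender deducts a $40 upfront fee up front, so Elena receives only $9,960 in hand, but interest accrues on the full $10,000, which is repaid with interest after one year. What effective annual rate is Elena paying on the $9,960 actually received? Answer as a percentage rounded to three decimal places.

Amount owed after one year: 10,000 × (1 + 0.0901/12)^12 = 10,000 × 1.093915 = $10,939.15.
Effective rate on net proceeds: 10,939.15 / 9,960 − 1 = 0.098309 = 9.831%.

9.831%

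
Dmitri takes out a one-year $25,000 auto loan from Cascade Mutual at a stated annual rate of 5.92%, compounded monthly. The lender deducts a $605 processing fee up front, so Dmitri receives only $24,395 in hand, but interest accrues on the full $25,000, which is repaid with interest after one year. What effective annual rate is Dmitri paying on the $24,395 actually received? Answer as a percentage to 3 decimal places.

Amount owed after one year: 25,000 × (1 + 0.0592/12)^12 = 25,000 × 1.060833 = $26,520.83.
Effective rate on net proceeds: 26,520.83 / 24,395 − 1 = 0.087142 = 8.714%.

8.714%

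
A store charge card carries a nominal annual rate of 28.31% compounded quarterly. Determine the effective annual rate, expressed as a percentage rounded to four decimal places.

EAR = (1 + 0.2831/4)^4 − 1.
= (1 + 0.070775)^4 − 1 = 1.314598 − 1 = 31.4598%.

31.4598%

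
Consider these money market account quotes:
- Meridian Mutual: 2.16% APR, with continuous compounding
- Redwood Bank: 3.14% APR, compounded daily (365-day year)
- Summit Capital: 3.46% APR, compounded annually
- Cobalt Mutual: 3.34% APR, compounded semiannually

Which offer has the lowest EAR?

Meridian Mutual

Meridian Mutual: e^0.0216 − 1 = 2.183%
Redwood Bank: (1 + 0.0314/365)^365 − 1 = 3.190%
Summit Capital: compounded annually, EAR = 3.460%
Cobalt Mutual: (1 + 0.0334/2)^2 − 1 = 3.368%
The lowest effective annual rate is Meridian Mutual at 2.183%.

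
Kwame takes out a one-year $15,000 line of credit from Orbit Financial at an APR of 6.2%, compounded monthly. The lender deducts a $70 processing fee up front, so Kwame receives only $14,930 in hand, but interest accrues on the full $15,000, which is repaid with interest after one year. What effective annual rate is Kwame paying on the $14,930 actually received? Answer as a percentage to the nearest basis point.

Amount owed after one year: 15,000 × (1 + 0.062/12)^12 = 15,000 × 1.063793 = $15,956.89.
Effective rate on net proceeds: 15,956.89 / 14,930 − 1 = 0.068780 = 6.88%.

6.88%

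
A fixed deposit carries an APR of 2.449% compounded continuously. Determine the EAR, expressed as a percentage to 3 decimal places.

2.479%

With continuous compounding, EAR = e^0.02449 − 1.
e^0.02449 = 1.024792, so EAR = 0.024792 = 2.479%.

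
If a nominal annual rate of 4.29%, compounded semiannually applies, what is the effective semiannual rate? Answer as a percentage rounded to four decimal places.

With a nominal annual rate compounded semiannually, the periodic rate is the nominal rate divided by 2.
i = 0.0429 / 2 = 0.0214500 = 2.1450%.

2.1450%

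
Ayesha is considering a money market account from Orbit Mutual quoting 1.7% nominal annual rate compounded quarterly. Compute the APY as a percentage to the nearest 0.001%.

1.711%

EAR = (1 + 0.017/4)^4 − 1.
= 1.017109 − 1 = 1.711%.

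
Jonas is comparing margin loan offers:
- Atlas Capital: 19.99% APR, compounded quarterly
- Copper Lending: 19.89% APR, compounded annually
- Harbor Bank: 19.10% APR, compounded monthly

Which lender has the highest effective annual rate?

Atlas Capital

Atlas Capital: (1 + 0.1999/4)^4 − 1 = 21.539%
Copper Lending: compounded annually, EAR = 19.890%
Harbor Bank: (1 + 0.1910/12)^12 − 1 = 20.864%
The highest effective annual rate is Atlas Capital at 21.539%.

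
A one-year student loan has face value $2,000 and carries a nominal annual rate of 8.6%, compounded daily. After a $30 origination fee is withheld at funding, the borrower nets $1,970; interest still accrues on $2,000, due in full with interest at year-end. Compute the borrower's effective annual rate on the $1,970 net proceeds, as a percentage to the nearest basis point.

Amount owed after one year: 2,000 × (1 + 0.086/365)^365 = 2,000 × 1.089795 = $2,179.59.
Effective rate on net proceeds: 2,179.59 / 1,970 − 1 = 0.106391 = 10.64%.

10.64%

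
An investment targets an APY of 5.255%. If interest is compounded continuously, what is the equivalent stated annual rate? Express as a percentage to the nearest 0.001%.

5.122%

Continuous: nominal r satisfies e^r − 1 = 0.05255.
r = ln(1 + 0.05255) = ln(1.05255) = 0.051216 = 5.122%.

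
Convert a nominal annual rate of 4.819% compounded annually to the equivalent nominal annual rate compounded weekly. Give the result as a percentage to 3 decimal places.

4.709%

Compounded annually, EAR = nominal = 0.048190.
Solve (1 + r/52)^52 = 1.048190: r/52 = 1.048190^(1/52) − 1 = 0.000906, so r = 0.047086 = 4.709%.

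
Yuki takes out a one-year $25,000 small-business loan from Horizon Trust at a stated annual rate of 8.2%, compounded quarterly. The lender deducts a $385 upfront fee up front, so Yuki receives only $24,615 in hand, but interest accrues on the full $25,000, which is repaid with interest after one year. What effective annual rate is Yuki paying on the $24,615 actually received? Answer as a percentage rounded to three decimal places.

Amount owed after one year: 25,000 × (1 + 0.082/4)^4 = 25,000 × 1.084556 = $27,113.90.
Effective rate on net proceeds: 27,113.90 / 24,615 − 1 = 0.101520 = 10.152%.

10.152%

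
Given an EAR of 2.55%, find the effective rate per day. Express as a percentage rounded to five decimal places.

0.00690%

The per-day rate i satisfies (1 + i)^365 = 1 + 0.0255.
i = 1.0255^(1/365) − 1 = 0.0000690 = 0.00690%.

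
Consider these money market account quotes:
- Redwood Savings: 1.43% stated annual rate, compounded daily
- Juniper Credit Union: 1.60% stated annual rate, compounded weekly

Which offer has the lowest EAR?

Redwood Savings: (1 + 0.0143/365)^365 − 1 = 1.440%
Juniper Credit Union: (1 + 0.0160/52)^52 − 1 = 1.613%
The lowest effective annual rate is Redwood Savings at 1.440%.

Redwood Savings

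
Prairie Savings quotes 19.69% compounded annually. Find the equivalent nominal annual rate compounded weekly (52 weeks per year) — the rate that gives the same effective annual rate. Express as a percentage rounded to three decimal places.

18.005%

Compounded annually, EAR = nominal = 0.196900.
Solve (1 + r/52)^52 = 1.196900: r/52 = 1.196900^(1/52) − 1 = 0.003462, so r = 0.180046 = 18.005%.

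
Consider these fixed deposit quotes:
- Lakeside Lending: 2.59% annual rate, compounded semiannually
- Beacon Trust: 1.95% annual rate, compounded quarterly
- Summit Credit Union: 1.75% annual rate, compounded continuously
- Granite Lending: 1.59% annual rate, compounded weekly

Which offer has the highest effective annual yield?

Lakeside Lending: (1 + 0.0259/2)^2 − 1 = 2.607%
Beacon Trust: (1 + 0.0195/4)^4 − 1 = 1.964%
Summit Credit Union: e^0.0175 − 1 = 1.765%
Granite Lending: (1 + 0.0159/52)^52 − 1 = 1.602%
The highest effective annual rate is Lakeside Lending at 2.607%.

Lakeside Lending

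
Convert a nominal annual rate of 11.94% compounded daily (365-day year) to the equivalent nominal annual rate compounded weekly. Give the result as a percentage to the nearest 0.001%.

11.952%

EAR = (1 + 0.1194/365)^365 − 1 = 0.126799.
Solve (1 + r/52)^52 = 1.126799: r/52 = 1.126799^(1/52) − 1 = 0.002298, so r = 0.119518 = 11.952%.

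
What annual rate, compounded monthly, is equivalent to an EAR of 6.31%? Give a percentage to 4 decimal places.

(1 + r/12)^12 − 1 = 0.0631, so 1 + r/12 = 1.0631^(1/12).
r/12 = 0.005112, so r = 0.061345 = 6.1345%.

6.1345%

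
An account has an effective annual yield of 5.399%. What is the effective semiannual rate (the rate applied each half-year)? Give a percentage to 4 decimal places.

2.6640%

The per-half-year rate i satisfies (1 + i)^2 = 1 + 0.05399.
i = 1.05399^(1/2) − 1 = 0.0266402 = 2.6640%.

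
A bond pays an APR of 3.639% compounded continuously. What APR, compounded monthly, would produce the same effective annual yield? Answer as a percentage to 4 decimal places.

3.6445%

EAR under continuous compounding: e^0.03639 − 1 = 0.037060.
Solve (1 + r/12)^12 = 1.037060: r/12 = 1.037060^(1/12) − 1 = 0.003037, so r = 0.036445 = 3.6445%.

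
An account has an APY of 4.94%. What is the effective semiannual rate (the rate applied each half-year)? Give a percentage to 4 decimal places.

2.4402%

The per-half-year rate i satisfies (1 + i)^2 = 1 + 0.0494.
i = 1.0494^(1/2) − 1 = 0.0244023 = 2.4402%.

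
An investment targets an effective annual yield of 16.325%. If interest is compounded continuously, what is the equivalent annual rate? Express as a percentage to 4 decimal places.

Continuous: nominal r satisfies e^r − 1 = 0.16325.
r = ln(1 + 0.16325) = ln(1.16325) = 0.151218 = 15.1218%.

15.1218%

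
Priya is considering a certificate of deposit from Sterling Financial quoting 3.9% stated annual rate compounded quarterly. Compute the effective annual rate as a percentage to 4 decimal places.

EAR = (1 + 0.039/4)^4 − 1.
= (1 + 0.009750)^4 − 1 = 1.039574 − 1 = 3.9574%.

3.9574%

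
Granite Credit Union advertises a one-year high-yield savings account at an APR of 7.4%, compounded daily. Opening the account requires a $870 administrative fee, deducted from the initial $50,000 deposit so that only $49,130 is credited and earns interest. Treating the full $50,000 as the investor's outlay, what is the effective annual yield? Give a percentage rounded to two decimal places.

Value after one year: 49,130 × (1 + 0.074/365)^365 = 49,130 × 1.076799 = $52,903.12.
Effective yield on the $50,000 outlay: 52,903.12 / 50,000 − 1 = 0.058062 = 5.81%.

5.81%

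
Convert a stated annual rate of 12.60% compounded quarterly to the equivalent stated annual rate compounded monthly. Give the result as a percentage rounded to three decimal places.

EAR = (1 + 0.1260/4)^4 − 1 = 0.132080.
Solve (1 + r/12)^12 = 1.132080: r/12 = 1.132080^(1/12) − 1 = 0.010392, so r = 0.124700 = 12.470%.

12.470%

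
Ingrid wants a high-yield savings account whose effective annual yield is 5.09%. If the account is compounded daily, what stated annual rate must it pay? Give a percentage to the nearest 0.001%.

4.965%

(1 + r/365)^365 − 1 = 0.0509, so 1 + r/365 = 1.0509^(1/365).
r/365 = 0.000136, so r = 0.049650 = 4.965%.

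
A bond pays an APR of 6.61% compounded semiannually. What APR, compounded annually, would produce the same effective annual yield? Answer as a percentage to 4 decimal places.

6.7192%

EAR = (1 + 0.0661/2)^2 − 1 = 0.067192.
Compounded annually, the equivalent nominal rate is the EAR itself: 6.7192%.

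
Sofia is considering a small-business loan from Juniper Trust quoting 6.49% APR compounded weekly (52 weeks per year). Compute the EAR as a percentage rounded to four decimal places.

EAR = (1 + 0.0649/52)^52 − 1.
= 1.067009 − 1 = 6.7009%.

6.7009%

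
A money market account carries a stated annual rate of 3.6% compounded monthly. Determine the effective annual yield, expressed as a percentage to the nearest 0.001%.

3.660%

EAR = (1 + 0.036/12)^12 − 1.
= 1.036600 − 1 = 3.660%.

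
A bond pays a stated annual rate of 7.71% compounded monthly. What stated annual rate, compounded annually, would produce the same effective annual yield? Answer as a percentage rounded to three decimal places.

7.988%

EAR = (1 + 0.0771/12)^12 − 1 = 0.079884.
Compounded annually, the equivalent nominal rate is the EAR itself: 7.988%.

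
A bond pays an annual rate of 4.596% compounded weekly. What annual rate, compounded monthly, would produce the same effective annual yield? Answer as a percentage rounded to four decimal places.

EAR = (1 + 0.04596/52)^52 − 1 = 0.047011.
Solve (1 + r/12)^12 = 1.047011: r/12 = 1.047011^(1/12) − 1 = 0.003836, so r = 0.046028 = 4.6028%.

4.6028%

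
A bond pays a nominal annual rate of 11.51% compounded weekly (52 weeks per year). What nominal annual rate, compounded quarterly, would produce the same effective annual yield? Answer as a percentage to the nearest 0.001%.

EAR = (1 + 0.1151/52)^52 − 1 = 0.121843.
Solve (1 + r/4)^4 = 1.121843: r/4 = 1.121843^(1/4) − 1 = 0.029160, so r = 0.116641 = 11.664%.

11.664%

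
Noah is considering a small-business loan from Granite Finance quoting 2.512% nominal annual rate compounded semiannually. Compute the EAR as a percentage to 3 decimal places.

2.528%

EAR = (1 + 0.02512/2)^2 − 1.
= (1 + 0.012560)^2 − 1 = 1.025278 − 1 = 2.528%.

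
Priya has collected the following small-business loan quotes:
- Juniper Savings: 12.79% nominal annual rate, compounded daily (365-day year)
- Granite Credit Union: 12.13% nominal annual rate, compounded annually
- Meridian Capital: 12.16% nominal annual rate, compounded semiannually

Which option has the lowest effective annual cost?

Granite Credit Union

Juniper Savings: (1 + 0.1279/365)^365 − 1 = 13.641%
Granite Credit Union: compounded annually, EAR = 12.130%
Meridian Capital: (1 + 0.1216/2)^2 − 1 = 12.530%
The lowest effective annual rate is Granite Credit Union at 12.130%.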